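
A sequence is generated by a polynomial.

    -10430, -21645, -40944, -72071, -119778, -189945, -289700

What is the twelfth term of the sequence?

-1584255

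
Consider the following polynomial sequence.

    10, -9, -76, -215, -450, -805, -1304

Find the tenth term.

-3905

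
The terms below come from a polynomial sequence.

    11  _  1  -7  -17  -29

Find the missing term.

7

Using the last 4 terms:
Δ: -8  -10  -12
Δ²: -2  -2
Constant second difference = -2.
Extend backward: -8 + 2 = -6;  1 + 6 = 7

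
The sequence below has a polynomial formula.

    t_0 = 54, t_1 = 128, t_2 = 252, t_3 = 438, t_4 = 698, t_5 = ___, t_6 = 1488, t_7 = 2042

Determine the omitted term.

1044

Using the first 5 terms:
D1: 74, 124, 186, 260
D2: 50, 62, 74
D3: 12, 12
Constant third difference = 12.
Extend forward: 74 + 12 = 86;  260 + 86 = 346;  698 + 346 = 1044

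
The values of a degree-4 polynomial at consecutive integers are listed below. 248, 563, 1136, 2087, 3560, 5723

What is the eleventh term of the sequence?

34448

315, 573, 951, 1473, 2163
258, 378, 522, 690
120, 144, 168
24, 24
The fourth differences are constant (24).
168 + 24 = 192;  690 + 192 = 882;  2163 + 882 = 3045;  5723 + 3045 = 8768
192 + 24 = 216;  882 + 216 = 1098;  3045 + 1098 = 4143;  8768 + 4143 = 12911
216 + 24 = 240;  1098 + 240 = 1338;  4143 + 1338 = 5481;  12911 + 5481 = 18392
240 + 24 = 264;  1338 + 264 = 1602;  5481 + 1602 = 7083;  18392 + 7083 = 25475
264 + 24 = 288;  1602 + 288 = 1890;  7083 + 1890 = 8973;  25475 + 8973 = 34448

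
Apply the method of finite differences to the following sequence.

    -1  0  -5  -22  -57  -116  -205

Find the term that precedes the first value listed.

-2

D1: 1, -5, -17, -35, -59, -89
D2: -6, -12, -18, -24, -30
D3: -6, -6, -6, -6
The third differences are constant at -6.
Work back: -6 + 6 = 0;  1 + 0 = 1;  -1 − 1 = -2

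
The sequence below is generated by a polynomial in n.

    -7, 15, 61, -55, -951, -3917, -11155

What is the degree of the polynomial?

5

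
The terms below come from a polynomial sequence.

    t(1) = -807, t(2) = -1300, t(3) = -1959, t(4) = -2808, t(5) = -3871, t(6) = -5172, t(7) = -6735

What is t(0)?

First differences: -493, -659, -849, -1063, -1301, -1563
Second differences: -166, -190, -214, -238, -262
Third differences: -24, -24, -24, -24
The third differences are constant at -24.
Work back: -166 + 24 = -142;  -493 + 142 = -351;  -807 + 351 = -456

-456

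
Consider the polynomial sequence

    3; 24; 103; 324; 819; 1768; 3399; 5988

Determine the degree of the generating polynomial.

21, 79, 221, 495, 949, 1631, 2589
58, 142, 274, 454, 682, 958
84, 132, 180, 228, 276
48, 48, 48, 48
The fourth differences are constant, so the polynomial has degree 4.

4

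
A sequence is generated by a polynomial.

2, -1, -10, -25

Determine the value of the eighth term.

-3, -9, -15
-6, -6
The second differences are constant (-6).
-15 − 6 = -21;  -25 − 21 = -46
-21 − 6 = -27;  -46 − 27 = -73
-27 − 6 = -33;  -73 − 33 = -106
-33 − 6 = -39;  -106 − 39 = -145

-145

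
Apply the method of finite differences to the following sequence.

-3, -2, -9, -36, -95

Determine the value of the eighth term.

Δ: 1, -7, -27, -59
Δ²: -8, -20, -32
Δ³: -12, -12
Constant third difference = -12, so extend:
-32 − 12 = -44;  -59 − 44 = -103;  -95 − 103 = -198
-44 − 12 = -56;  -103 − 56 = -159;  -198 − 159 = -357
-56 − 12 = -68;  -159 − 68 = -227;  -357 − 227 = -584

-584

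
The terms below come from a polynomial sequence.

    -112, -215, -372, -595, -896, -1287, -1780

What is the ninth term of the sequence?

-3120

-103  -157  -223  -301  -391  -493
-54  -66  -78  -90  -102
-12  -12  -12  -12
The third differences are constant (-12).
-102 − 12 = -114;  -493 − 114 = -607;  -1780 − 607 = -2387
-114 − 12 = -126;  -607 − 126 = -733;  -2387 − 733 = -3120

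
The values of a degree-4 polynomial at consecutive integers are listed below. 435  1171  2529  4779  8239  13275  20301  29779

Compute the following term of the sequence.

42219

First differences: 736 , 1358 , 2250 , 3460 , 5036 , 7026 , 9478
Second differences: 622 , 892 , 1210 , 1576 , 1990 , 2452
Third differences: 270 , 318 , 366 , 414 , 462
Fourth differences: 48 , 48 , 48 , 48
Constant fourth difference = 48, so extend:
462 + 48 = 510;  2452 + 510 = 2962;  9478 + 2962 = 12440;  29779 + 12440 = 42219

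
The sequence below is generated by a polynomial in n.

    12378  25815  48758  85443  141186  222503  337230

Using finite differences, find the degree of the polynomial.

13437, 22943, 36685, 55743, 81317, 114727
9506, 13742, 19058, 25574, 33410
4236, 5316, 6516, 7836
1080, 1200, 1320
120, 120
The fifth differences are constant, so the polynomial has degree 5.

5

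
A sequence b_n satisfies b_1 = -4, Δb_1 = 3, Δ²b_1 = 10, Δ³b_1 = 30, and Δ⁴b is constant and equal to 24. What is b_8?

Build the table forward from the leading diagonal:
Fourth differences: 24, 24, 24, 24, 24, 24, 24, 24
Third differences: 30, 54, 78, 102, 126, 150, 174, 198
Second differences: 10, 40, 94, 172, 274, 400, 550, 724
First differences: 3, 13, 53, 147, 319, 593, 993, 1543
b: -4, -1, 12, 65, 212, 531, 1124, 2117

2117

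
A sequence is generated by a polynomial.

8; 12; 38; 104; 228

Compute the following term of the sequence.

4, 26, 66, 124
22, 40, 58
18, 18
The third differences are constant (18).
58 + 18 = 76;  124 + 76 = 200;  228 + 200 = 428

428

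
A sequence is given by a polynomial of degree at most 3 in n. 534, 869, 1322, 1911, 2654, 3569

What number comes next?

Δ: 335, 453, 589, 743, 915
Δ²: 118, 136, 154, 172
Δ³: 18, 18, 18
Constant third difference = 18, so extend:
172 + 18 = 190;  915 + 190 = 1105;  3569 + 1105 = 4674

4674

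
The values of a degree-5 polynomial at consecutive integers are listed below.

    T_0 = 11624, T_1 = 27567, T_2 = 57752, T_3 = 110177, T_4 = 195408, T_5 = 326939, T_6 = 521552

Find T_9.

D1: 15943 , 30185 , 52425 , 85231 , 131531 , 194613
D2: 14242 , 22240 , 32806 , 46300 , 63082
D3: 7998 , 10566 , 13494 , 16782
D4: 2568 , 2928 , 3288
D5: 360 , 360
Fifth differences constant at 360.
3288 + 360 = 3648;  16782 + 3648 = 20430;  63082 + 20430 = 83512;  194613 + 83512 = 278125;  521552 + 278125 = 799677
3648 + 360 = 4008;  20430 + 4008 = 24438;  83512 + 24438 = 107950;  278125 + 107950 = 386075;  799677 + 386075 = 1185752
4008 + 360 = 4368;  24438 + 4368 = 28806;  107950 + 28806 = 136756;  386075 + 136756 = 522831;  1185752 + 522831 = 1708583

1708583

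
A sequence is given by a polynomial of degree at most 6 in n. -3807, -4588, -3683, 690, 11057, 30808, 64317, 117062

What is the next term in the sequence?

195745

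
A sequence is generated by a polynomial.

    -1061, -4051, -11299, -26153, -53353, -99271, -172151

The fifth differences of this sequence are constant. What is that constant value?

Δ: -2990, -7248, -14854, -27200, -45918, -72880
Δ²: -4258, -7606, -12346, -18718, -26962
Δ³: -3348, -4740, -6372, -8244
Δ⁴: -1392, -1632, -1872
Δ⁵: -240, -240

-240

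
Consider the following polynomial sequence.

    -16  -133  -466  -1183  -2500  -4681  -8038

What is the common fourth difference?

-48

Δ: -117, -333, -717, -1317, -2181, -3357
Δ²: -216, -384, -600, -864, -1176
Δ³: -168, -216, -264, -312
Δ⁴: -48, -48, -48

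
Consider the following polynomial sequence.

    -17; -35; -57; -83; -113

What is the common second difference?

-4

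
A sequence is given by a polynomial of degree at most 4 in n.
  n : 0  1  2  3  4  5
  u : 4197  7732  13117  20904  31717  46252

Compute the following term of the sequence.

65277

Δ: 3535, 5385, 7787, 10813, 14535
Δ²: 1850, 2402, 3026, 3722
Δ³: 552, 624, 696
Δ⁴: 72, 72
The fourth differences are constant (72).
696 + 72 = 768;  3722 + 768 = 4490;  14535 + 4490 = 19025;  46252 + 19025 = 65277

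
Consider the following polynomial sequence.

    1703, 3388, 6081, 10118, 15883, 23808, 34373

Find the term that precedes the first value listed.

First differences: 1685, 2693, 4037, 5765, 7925, 10565
Second differences: 1008, 1344, 1728, 2160, 2640
Third differences: 336, 384, 432, 480
Fourth differences: 48, 48, 48
The fourth differences are constant at 48.
Work back: 336 − 48 = 288;  1008 − 288 = 720;  1685 − 720 = 965;  1703 − 965 = 738

738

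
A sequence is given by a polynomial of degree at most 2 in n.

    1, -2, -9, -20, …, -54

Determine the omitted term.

Using the first 4 terms:
First differences: -3  -7  -11
Second differences: -4  -4
Constant second difference = -4.
Extend forward: -11 − 4 = -15;  -20 − 15 = -35

-35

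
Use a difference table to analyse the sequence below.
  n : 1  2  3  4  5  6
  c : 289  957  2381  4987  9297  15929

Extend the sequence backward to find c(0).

668  1424  2606  4310  6632
756  1182  1704  2322
426  522  618
96  96
The fourth differences are constant at 96.
Work back: 426 − 96 = 330;  756 − 330 = 426;  668 − 426 = 242;  289 − 242 = 47

47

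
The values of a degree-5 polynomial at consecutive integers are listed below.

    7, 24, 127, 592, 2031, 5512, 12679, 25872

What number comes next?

48247

17, 103, 465, 1439, 3481, 7167, 13193
86, 362, 974, 2042, 3686, 6026
276, 612, 1068, 1644, 2340
336, 456, 576, 696
120, 120, 120
The fifth differences are constant (120).
696 + 120 = 816;  2340 + 816 = 3156;  6026 + 3156 = 9182;  13193 + 9182 = 22375;  25872 + 22375 = 48247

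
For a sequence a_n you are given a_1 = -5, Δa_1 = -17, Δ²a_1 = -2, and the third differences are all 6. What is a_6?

Build the table forward from the leading diagonal:
D3: 6  6  6  6  6  6
D2: -2  4  10  16  22  28
D1: -17  -19  -15  -5  11  33
a: -5  -22  -41  -56  -61  -50

-50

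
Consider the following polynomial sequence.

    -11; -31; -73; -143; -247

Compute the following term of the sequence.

-391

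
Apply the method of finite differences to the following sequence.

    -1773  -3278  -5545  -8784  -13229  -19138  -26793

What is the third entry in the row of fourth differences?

-24

Δ: -1505, -2267, -3239, -4445, -5909, -7655
Δ²: -762, -972, -1206, -1464, -1746
Δ³: -210, -234, -258, -282
Δ⁴: -24, -24, -24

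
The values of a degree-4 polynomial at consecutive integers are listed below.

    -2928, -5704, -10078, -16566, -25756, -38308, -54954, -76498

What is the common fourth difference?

First differences: -2776, -4374, -6488, -9190, -12552, -16646, -21544
Second differences: -1598, -2114, -2702, -3362, -4094, -4898
Third differences: -516, -588, -660, -732, -804
Fourth differences: -72, -72, -72, -72

-72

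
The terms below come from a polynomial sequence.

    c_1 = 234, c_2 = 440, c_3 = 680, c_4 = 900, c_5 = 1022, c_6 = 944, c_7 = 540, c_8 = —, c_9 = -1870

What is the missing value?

Using the first 7 terms:
First differences: 206, 240, 220, 122, -78, -404
Second differences: 34, -20, -98, -200, -326
Third differences: -54, -78, -102, -126
Fourth differences: -24, -24, -24
Constant fourth difference = -24.
Extend forward: -126 − 24 = -150;  -326 − 150 = -476;  -404 − 476 = -880;  540 − 880 = -340

-340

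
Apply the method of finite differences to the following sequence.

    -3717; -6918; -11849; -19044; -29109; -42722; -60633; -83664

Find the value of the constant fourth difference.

D1: -3201, -4931, -7195, -10065, -13613, -17911, -23031
D2: -1730, -2264, -2870, -3548, -4298, -5120
D3: -534, -606, -678, -750, -822
D4: -72, -72, -72, -72

-72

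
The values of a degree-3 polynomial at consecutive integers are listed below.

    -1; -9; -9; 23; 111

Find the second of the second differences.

D1: -8, 0, 32, 88
D2: 8, 32, 56
D3: 24, 24

32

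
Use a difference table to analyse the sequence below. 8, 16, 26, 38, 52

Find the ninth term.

128

Δ: 8  10  12  14
Δ²: 2  2  2
Second differences constant at 2.
14 + 2 = 16;  52 + 16 = 68
16 + 2 = 18;  68 + 18 = 86
18 + 2 = 20;  86 + 20 = 106
20 + 2 = 22;  106 + 22 = 128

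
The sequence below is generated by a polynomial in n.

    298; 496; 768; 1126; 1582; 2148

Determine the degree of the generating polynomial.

3

Δ: 198, 272, 358, 456, 566
Δ²: 74, 86, 98, 110
Δ³: 12, 12, 12
The third differences are constant, so the polynomial has degree 3.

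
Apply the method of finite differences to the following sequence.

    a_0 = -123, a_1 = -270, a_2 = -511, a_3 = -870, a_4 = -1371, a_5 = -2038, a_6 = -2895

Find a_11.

-10870

D1: -147, -241, -359, -501, -667, -857
D2: -94, -118, -142, -166, -190
D3: -24, -24, -24, -24
The third differences are constant (-24).
-190 − 24 = -214;  -857 − 214 = -1071;  -2895 − 1071 = -3966
-214 − 24 = -238;  -1071 − 238 = -1309;  -3966 − 1309 = -5275
-238 − 24 = -262;  -1309 − 262 = -1571;  -5275 − 1571 = -6846
-262 − 24 = -286;  -1571 − 286 = -1857;  -6846 − 1857 = -8703
-286 − 24 = -310;  -1857 − 310 = -2167;  -8703 − 2167 = -10870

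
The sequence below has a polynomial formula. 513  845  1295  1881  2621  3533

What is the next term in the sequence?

Δ: 332, 450, 586, 740, 912
Δ²: 118, 136, 154, 172
Δ³: 18, 18, 18
The third differences are constant (18).
172 + 18 = 190;  912 + 190 = 1102;  3533 + 1102 = 4635

4635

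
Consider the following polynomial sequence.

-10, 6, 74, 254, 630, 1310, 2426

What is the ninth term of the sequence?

6614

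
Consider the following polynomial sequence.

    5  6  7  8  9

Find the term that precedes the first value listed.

4

Δ: 1, 1, 1, 1
The first differences are constant at 1.
Work back: 5 − 1 = 4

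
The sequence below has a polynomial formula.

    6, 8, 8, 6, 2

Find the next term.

-4

2, 0, -2, -4
-2, -2, -2
The second differences are constant (-2).
-4 − 2 = -6;  2 − 6 = -4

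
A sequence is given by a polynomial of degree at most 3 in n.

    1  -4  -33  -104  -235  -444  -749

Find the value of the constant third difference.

D1: -5, -29, -71, -131, -209, -305
D2: -24, -42, -60, -78, -96
D3: -18, -18, -18, -18

-18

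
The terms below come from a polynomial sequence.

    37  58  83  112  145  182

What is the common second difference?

4

D1: 21, 25, 29, 33, 37
D2: 4, 4, 4, 4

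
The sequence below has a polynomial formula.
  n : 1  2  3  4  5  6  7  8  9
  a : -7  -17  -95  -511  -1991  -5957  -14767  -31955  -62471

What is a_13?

-479815

Δ: -10 , -78 , -416 , -1480 , -3966 , -8810 , -17188 , -30516
Δ²: -68 , -338 , -1064 , -2486 , -4844 , -8378 , -13328
Δ³: -270 , -726 , -1422 , -2358 , -3534 , -4950
Δ⁴: -456 , -696 , -936 , -1176 , -1416
Δ⁵: -240 , -240 , -240 , -240
The fifth differences are constant (-240).
-1416 − 240 = -1656;  -4950 − 1656 = -6606;  -13328 − 6606 = -19934;  -30516 − 19934 = -50450;  -62471 − 50450 = -112921
-1656 − 240 = -1896;  -6606 − 1896 = -8502;  -19934 − 8502 = -28436;  -50450 − 28436 = -78886;  -112921 − 78886 = -191807
-1896 − 240 = -2136;  -8502 − 2136 = -10638;  -28436 − 10638 = -39074;  -78886 − 39074 = -117960;  -191807 − 117960 = -309767
-2136 − 240 = -2376;  -10638 − 2376 = -13014;  -39074 − 13014 = -52088;  -117960 − 52088 = -170048;  -309767 − 170048 = -479815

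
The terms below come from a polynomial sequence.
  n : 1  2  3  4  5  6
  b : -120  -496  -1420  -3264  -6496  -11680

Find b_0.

-16

D1: -376  -924  -1844  -3232  -5184
D2: -548  -920  -1388  -1952
D3: -372  -468  -564
D4: -96  -96
The fourth differences are constant at -96.
Work back: -372 + 96 = -276;  -548 + 276 = -272;  -376 + 272 = -104;  -120 + 104 = -16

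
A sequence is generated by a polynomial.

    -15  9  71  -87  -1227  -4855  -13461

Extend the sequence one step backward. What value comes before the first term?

24  62  -158  -1140  -3628  -8606
38  -220  -982  -2488  -4978
-258  -762  -1506  -2490
-504  -744  -984
-240  -240
The fifth differences are constant at -240.
Work back: -504 + 240 = -264;  -258 + 264 = 6;  38 − 6 = 32;  24 − 32 = -8;  -15 + 8 = -7

-7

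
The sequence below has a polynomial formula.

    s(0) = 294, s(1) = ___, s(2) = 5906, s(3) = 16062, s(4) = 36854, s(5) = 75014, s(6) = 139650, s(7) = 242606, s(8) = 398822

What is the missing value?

Using the last 7 terms:
10156  20792  38160  64636  102956  156216
10636  17368  26476  38320  53260
6732  9108  11844  14940
2376  2736  3096
360  360
Constant fifth difference = 360.
Extend backward: 2376 − 360 = 2016;  6732 − 2016 = 4716;  10636 − 4716 = 5920;  10156 − 5920 = 4236;  5906 − 4236 = 1670

1670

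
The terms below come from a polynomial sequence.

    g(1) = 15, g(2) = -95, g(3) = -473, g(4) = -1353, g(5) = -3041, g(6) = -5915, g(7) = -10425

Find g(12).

-78305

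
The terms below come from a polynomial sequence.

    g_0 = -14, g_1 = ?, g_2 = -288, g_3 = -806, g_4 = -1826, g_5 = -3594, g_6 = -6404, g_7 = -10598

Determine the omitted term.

-74

Using the last 6 terms:
D1: -518, -1020, -1768, -2810, -4194
D2: -502, -748, -1042, -1384
D3: -246, -294, -342
D4: -48, -48
Constant fourth difference = -48.
Extend backward: -246 + 48 = -198;  -502 + 198 = -304;  -518 + 304 = -214;  -288 + 214 = -74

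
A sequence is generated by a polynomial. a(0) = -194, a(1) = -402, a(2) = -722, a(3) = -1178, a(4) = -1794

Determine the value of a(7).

-4842

Δ: -208 , -320 , -456 , -616
Δ²: -112 , -136 , -160
Δ³: -24 , -24
Constant third difference = -24, so extend:
-160 − 24 = -184;  -616 − 184 = -800;  -1794 − 800 = -2594
-184 − 24 = -208;  -800 − 208 = -1008;  -2594 − 1008 = -3602
-208 − 24 = -232;  -1008 − 232 = -1240;  -3602 − 1240 = -4842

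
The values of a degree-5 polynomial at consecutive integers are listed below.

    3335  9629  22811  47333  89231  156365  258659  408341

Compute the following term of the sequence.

620183

D1: 6294, 13182, 24522, 41898, 67134, 102294, 149682
D2: 6888, 11340, 17376, 25236, 35160, 47388
D3: 4452, 6036, 7860, 9924, 12228
D4: 1584, 1824, 2064, 2304
D5: 240, 240, 240
Constant fifth difference = 240, so extend:
2304 + 240 = 2544;  12228 + 2544 = 14772;  47388 + 14772 = 62160;  149682 + 62160 = 211842;  408341 + 211842 = 620183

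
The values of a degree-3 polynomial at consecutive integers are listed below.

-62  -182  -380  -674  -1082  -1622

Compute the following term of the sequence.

-2312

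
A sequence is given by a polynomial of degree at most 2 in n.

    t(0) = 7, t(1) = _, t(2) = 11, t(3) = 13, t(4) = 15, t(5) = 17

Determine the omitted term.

9

Using the last 4 terms:
First differences: 2, 2, 2
Constant first difference = 2.
Extend backward: 11 − 2 = 9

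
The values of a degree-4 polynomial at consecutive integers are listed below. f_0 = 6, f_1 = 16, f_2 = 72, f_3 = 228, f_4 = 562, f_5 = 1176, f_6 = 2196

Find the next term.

First differences: 10, 56, 156, 334, 614, 1020
Second differences: 46, 100, 178, 280, 406
Third differences: 54, 78, 102, 126
Fourth differences: 24, 24, 24
Fourth differences constant at 24.
126 + 24 = 150;  406 + 150 = 556;  1020 + 556 = 1576;  2196 + 1576 = 3772

3772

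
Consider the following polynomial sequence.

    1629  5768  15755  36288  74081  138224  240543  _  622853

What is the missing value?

Using the first 7 terms:
D1: 4139, 9987, 20533, 37793, 64143, 102319
D2: 5848, 10546, 17260, 26350, 38176
D3: 4698, 6714, 9090, 11826
D4: 2016, 2376, 2736
D5: 360, 360
Constant fifth difference = 360.
Extend forward: 2736 + 360 = 3096;  11826 + 3096 = 14922;  38176 + 14922 = 53098;  102319 + 53098 = 155417;  240543 + 155417 = 395960

395960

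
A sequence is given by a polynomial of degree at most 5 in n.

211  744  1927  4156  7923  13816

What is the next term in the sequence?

D1: 533, 1183, 2229, 3767, 5893
D2: 650, 1046, 1538, 2126
D3: 396, 492, 588
D4: 96, 96
The fourth differences are constant (96).
588 + 96 = 684;  2126 + 684 = 2810;  5893 + 2810 = 8703;  13816 + 8703 = 22519

22519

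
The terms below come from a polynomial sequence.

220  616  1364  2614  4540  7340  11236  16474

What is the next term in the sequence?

First differences: 396, 748, 1250, 1926, 2800, 3896, 5238
Second differences: 352, 502, 676, 874, 1096, 1342
Third differences: 150, 174, 198, 222, 246
Fourth differences: 24, 24, 24, 24
Constant fourth difference = 24, so extend:
246 + 24 = 270;  1342 + 270 = 1612;  5238 + 1612 = 6850;  16474 + 6850 = 23324

23324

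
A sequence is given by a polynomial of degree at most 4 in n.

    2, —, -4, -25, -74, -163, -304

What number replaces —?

1

Using the last 5 terms:
Δ: -21  -49  -89  -141
Δ²: -28  -40  -52
Δ³: -12  -12
Constant third difference = -12.
Extend backward: -28 + 12 = -16;  -21 + 16 = -5;  -4 + 5 = 1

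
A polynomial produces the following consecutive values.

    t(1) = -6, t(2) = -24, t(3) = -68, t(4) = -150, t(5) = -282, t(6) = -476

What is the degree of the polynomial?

-18, -44, -82, -132, -194
-26, -38, -50, -62
-12, -12, -12
The third differences are constant, so the polynomial has degree 3.

3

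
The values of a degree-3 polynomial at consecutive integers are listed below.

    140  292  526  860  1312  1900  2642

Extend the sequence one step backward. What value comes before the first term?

152, 234, 334, 452, 588, 742
82, 100, 118, 136, 154
18, 18, 18, 18
The third differences are constant at 18.
Work back: 82 − 18 = 64;  152 − 64 = 88;  140 − 88 = 52

52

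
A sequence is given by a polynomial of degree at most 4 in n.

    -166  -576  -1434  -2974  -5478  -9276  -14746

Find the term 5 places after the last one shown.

-83766

D1: -410 , -858 , -1540 , -2504 , -3798 , -5470
D2: -448 , -682 , -964 , -1294 , -1672
D3: -234 , -282 , -330 , -378
D4: -48 , -48 , -48
The fourth differences are constant (-48).
-378 − 48 = -426;  -1672 − 426 = -2098;  -5470 − 2098 = -7568;  -14746 − 7568 = -22314
-426 − 48 = -474;  -2098 − 474 = -2572;  -7568 − 2572 = -10140;  -22314 − 10140 = -32454
-474 − 48 = -522;  -2572 − 522 = -3094;  -10140 − 3094 = -13234;  -32454 − 13234 = -45688
-522 − 48 = -570;  -3094 − 570 = -3664;  -13234 − 3664 = -16898;  -45688 − 16898 = -62586
-570 − 48 = -618;  -3664 − 618 = -4282;  -16898 − 4282 = -21180;  -62586 − 21180 = -83766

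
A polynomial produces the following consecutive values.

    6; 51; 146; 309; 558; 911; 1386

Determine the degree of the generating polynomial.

3

45, 95, 163, 249, 353, 475
50, 68, 86, 104, 122
18, 18, 18, 18
The third differences are constant, so the polynomial has degree 3.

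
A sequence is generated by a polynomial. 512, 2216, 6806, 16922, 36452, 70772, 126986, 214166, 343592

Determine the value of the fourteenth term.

2204012

1704, 4590, 10116, 19530, 34320, 56214, 87180, 129426
2886, 5526, 9414, 14790, 21894, 30966, 42246
2640, 3888, 5376, 7104, 9072, 11280
1248, 1488, 1728, 1968, 2208
240, 240, 240, 240
Fifth differences constant at 240.
2208 + 240 = 2448;  11280 + 2448 = 13728;  42246 + 13728 = 55974;  129426 + 55974 = 185400;  343592 + 185400 = 528992
2448 + 240 = 2688;  13728 + 2688 = 16416;  55974 + 16416 = 72390;  185400 + 72390 = 257790;  528992 + 257790 = 786782
2688 + 240 = 2928;  16416 + 2928 = 19344;  72390 + 19344 = 91734;  257790 + 91734 = 349524;  786782 + 349524 = 1136306
2928 + 240 = 3168;  19344 + 3168 = 22512;  91734 + 22512 = 114246;  349524 + 114246 = 463770;  1136306 + 463770 = 1600076
3168 + 240 = 3408;  22512 + 3408 = 25920;  114246 + 25920 = 140166;  463770 + 140166 = 603936;  1600076 + 603936 = 2204012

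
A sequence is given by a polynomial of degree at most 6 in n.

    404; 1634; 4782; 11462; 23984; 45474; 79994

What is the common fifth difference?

120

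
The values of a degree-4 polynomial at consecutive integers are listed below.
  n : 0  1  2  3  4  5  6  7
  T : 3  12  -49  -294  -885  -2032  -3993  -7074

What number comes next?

-11629

9, -61, -245, -591, -1147, -1961, -3081
-70, -184, -346, -556, -814, -1120
-114, -162, -210, -258, -306
-48, -48, -48, -48
Constant fourth difference = -48, so extend:
-306 − 48 = -354;  -1120 − 354 = -1474;  -3081 − 1474 = -4555;  -7074 − 4555 = -11629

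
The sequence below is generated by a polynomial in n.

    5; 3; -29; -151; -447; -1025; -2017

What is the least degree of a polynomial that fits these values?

4

Δ: -2, -32, -122, -296, -578, -992
Δ²: -30, -90, -174, -282, -414
Δ³: -60, -84, -108, -132
Δ⁴: -24, -24, -24
The fourth differences are constant, so the polynomial has degree 4.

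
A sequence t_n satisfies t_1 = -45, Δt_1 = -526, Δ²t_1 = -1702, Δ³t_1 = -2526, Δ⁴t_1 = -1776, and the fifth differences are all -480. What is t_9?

Build the table forward from the leading diagonal:
Fifth differences: -480, -480, -480, -480, -480, -480, -480, -480, -480
Fourth differences: -1776, -2256, -2736, -3216, -3696, -4176, -4656, -5136, -5616
Third differences: -2526, -4302, -6558, -9294, -12510, -16206, -20382, -25038, -30174
Second differences: -1702, -4228, -8530, -15088, -24382, -36892, -53098, -73480, -98518
First differences: -526, -2228, -6456, -14986, -30074, -54456, -91348, -144446, -217926
t: -45, -571, -2799, -9255, -24241, -54315, -108771, -200119, -344565

-344565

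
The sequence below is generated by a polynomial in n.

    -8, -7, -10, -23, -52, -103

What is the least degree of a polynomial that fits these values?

3

D1: 1, -3, -13, -29, -51
D2: -4, -10, -16, -22
D3: -6, -6, -6
The third differences are constant, so the polynomial has degree 3.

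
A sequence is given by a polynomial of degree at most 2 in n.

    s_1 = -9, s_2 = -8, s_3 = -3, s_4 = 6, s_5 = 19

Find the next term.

36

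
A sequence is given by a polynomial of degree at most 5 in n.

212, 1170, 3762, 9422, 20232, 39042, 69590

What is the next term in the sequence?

116622

First differences: 958 , 2592 , 5660 , 10810 , 18810 , 30548
Second differences: 1634 , 3068 , 5150 , 8000 , 11738
Third differences: 1434 , 2082 , 2850 , 3738
Fourth differences: 648 , 768 , 888
Fifth differences: 120 , 120
Constant fifth difference = 120, so extend:
888 + 120 = 1008;  3738 + 1008 = 4746;  11738 + 4746 = 16484;  30548 + 16484 = 47032;  69590 + 47032 = 116622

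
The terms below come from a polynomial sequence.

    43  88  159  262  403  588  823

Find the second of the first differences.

71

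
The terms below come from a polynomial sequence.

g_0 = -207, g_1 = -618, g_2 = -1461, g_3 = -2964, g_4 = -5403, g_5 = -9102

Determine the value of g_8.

-411  -843  -1503  -2439  -3699
-432  -660  -936  -1260
-228  -276  -324
-48  -48
The fourth differences are constant (-48).
-324 − 48 = -372;  -1260 − 372 = -1632;  -3699 − 1632 = -5331;  -9102 − 5331 = -14433
-372 − 48 = -420;  -1632 − 420 = -2052;  -5331 − 2052 = -7383;  -14433 − 7383 = -21816
-420 − 48 = -468;  -2052 − 468 = -2520;  -7383 − 2520 = -9903;  -21816 − 9903 = -31719

-31719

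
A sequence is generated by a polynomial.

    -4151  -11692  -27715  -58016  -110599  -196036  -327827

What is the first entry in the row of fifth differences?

-360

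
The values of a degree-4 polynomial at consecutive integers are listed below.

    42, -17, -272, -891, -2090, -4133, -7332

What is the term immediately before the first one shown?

25

-59, -255, -619, -1199, -2043, -3199
-196, -364, -580, -844, -1156
-168, -216, -264, -312
-48, -48, -48
The fourth differences are constant at -48.
Work back: -168 + 48 = -120;  -196 + 120 = -76;  -59 + 76 = 17;  42 − 17 = 25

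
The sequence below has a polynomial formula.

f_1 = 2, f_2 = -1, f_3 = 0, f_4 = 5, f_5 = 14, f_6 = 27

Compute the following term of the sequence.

D1: -3, 1, 5, 9, 13
D2: 4, 4, 4, 4
Second differences constant at 4.
13 + 4 = 17;  27 + 17 = 44

44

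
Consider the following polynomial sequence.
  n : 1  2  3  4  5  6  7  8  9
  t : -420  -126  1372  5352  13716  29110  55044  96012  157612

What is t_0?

First differences: 294, 1498, 3980, 8364, 15394, 25934, 40968, 61600
Second differences: 1204, 2482, 4384, 7030, 10540, 15034, 20632
Third differences: 1278, 1902, 2646, 3510, 4494, 5598
Fourth differences: 624, 744, 864, 984, 1104
Fifth differences: 120, 120, 120, 120
The fifth differences are constant at 120.
Work back: 624 − 120 = 504;  1278 − 504 = 774;  1204 − 774 = 430;  294 − 430 = -136;  -420 + 136 = -284

-284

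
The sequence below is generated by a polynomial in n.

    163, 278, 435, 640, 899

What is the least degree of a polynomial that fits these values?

3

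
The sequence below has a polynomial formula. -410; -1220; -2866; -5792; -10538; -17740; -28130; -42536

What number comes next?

Δ: -810 , -1646 , -2926 , -4746 , -7202 , -10390 , -14406
Δ²: -836 , -1280 , -1820 , -2456 , -3188 , -4016
Δ³: -444 , -540 , -636 , -732 , -828
Δ⁴: -96 , -96 , -96 , -96
Fourth differences constant at -96.
-828 − 96 = -924;  -4016 − 924 = -4940;  -14406 − 4940 = -19346;  -42536 − 19346 = -61882

-61882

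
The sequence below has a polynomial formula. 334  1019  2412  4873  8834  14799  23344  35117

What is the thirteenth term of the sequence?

170122

685, 1393, 2461, 3961, 5965, 8545, 11773
708, 1068, 1500, 2004, 2580, 3228
360, 432, 504, 576, 648
72, 72, 72, 72
Constant fourth difference = 72, so extend:
648 + 72 = 720;  3228 + 720 = 3948;  11773 + 3948 = 15721;  35117 + 15721 = 50838
720 + 72 = 792;  3948 + 792 = 4740;  15721 + 4740 = 20461;  50838 + 20461 = 71299
792 + 72 = 864;  4740 + 864 = 5604;  20461 + 5604 = 26065;  71299 + 26065 = 97364
864 + 72 = 936;  5604 + 936 = 6540;  26065 + 6540 = 32605;  97364 + 32605 = 129969
936 + 72 = 1008;  6540 + 1008 = 7548;  32605 + 7548 = 40153;  129969 + 40153 = 170122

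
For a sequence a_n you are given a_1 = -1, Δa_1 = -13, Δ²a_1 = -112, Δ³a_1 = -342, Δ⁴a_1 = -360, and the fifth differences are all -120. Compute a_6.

-6526

Build the table forward from the leading diagonal:
Fifth differences: -120, -120, -120, -120, -120, -120
Fourth differences: -360, -480, -600, -720, -840, -960
Third differences: -342, -702, -1182, -1782, -2502, -3342
Second differences: -112, -454, -1156, -2338, -4120, -6622
First differences: -13, -125, -579, -1735, -4073, -8193
a: -1, -14, -139, -718, -2453, -6526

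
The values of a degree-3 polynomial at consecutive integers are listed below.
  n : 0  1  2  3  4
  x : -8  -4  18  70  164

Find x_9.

1684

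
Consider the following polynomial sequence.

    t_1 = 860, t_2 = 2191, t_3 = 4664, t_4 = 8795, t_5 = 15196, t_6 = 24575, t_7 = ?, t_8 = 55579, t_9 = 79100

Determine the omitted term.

Using the first 6 terms:
Δ: 1331, 2473, 4131, 6401, 9379
Δ²: 1142, 1658, 2270, 2978
Δ³: 516, 612, 708
Δ⁴: 96, 96
Constant fourth difference = 96.
Extend forward: 708 + 96 = 804;  2978 + 804 = 3782;  9379 + 3782 = 13161;  24575 + 13161 = 37736

37736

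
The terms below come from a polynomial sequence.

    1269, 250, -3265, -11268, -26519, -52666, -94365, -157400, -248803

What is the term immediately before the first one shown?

-1019  -3515  -8003  -15251  -26147  -41699  -63035  -91403
-2496  -4488  -7248  -10896  -15552  -21336  -28368
-1992  -2760  -3648  -4656  -5784  -7032
-768  -888  -1008  -1128  -1248
-120  -120  -120  -120
The fifth differences are constant at -120.
Work back: -768 + 120 = -648;  -1992 + 648 = -1344;  -2496 + 1344 = -1152;  -1019 + 1152 = 133;  1269 − 133 = 1136

1136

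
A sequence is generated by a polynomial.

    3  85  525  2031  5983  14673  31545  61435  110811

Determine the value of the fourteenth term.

1020841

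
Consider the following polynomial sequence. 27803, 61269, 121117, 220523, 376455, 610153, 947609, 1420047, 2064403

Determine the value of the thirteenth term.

First differences: 33466 , 59848 , 99406 , 155932 , 233698 , 337456 , 472438 , 644356
Second differences: 26382 , 39558 , 56526 , 77766 , 103758 , 134982 , 171918
Third differences: 13176 , 16968 , 21240 , 25992 , 31224 , 36936
Fourth differences: 3792 , 4272 , 4752 , 5232 , 5712
Fifth differences: 480 , 480 , 480 , 480
Fifth differences constant at 480.
5712 + 480 = 6192;  36936 + 6192 = 43128;  171918 + 43128 = 215046;  644356 + 215046 = 859402;  2064403 + 859402 = 2923805
6192 + 480 = 6672;  43128 + 6672 = 49800;  215046 + 49800 = 264846;  859402 + 264846 = 1124248;  2923805 + 1124248 = 4048053
6672 + 480 = 7152;  49800 + 7152 = 56952;  264846 + 56952 = 321798;  1124248 + 321798 = 1446046;  4048053 + 1446046 = 5494099
7152 + 480 = 7632;  56952 + 7632 = 64584;  321798 + 64584 = 386382;  1446046 + 386382 = 1832428;  5494099 + 1832428 = 7326527

7326527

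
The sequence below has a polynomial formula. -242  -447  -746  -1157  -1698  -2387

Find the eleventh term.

First differences: -205  -299  -411  -541  -689
Second differences: -94  -112  -130  -148
Third differences: -18  -18  -18
Third differences constant at -18.
-148 − 18 = -166;  -689 − 166 = -855;  -2387 − 855 = -3242
-166 − 18 = -184;  -855 − 184 = -1039;  -3242 − 1039 = -4281
-184 − 18 = -202;  -1039 − 202 = -1241;  -4281 − 1241 = -5522
-202 − 18 = -220;  -1241 − 220 = -1461;  -5522 − 1461 = -6983
-220 − 18 = -238;  -1461 − 238 = -1699;  -6983 − 1699 = -8682

-8682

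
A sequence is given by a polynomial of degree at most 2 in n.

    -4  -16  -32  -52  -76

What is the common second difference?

-4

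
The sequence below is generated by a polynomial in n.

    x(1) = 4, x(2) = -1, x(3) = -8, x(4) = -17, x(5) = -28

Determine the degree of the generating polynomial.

-5, -7, -9, -11
-2, -2, -2
The second differences are constant, so the polynomial has degree 2.

2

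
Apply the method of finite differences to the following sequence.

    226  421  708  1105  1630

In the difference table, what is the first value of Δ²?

First differences: 195, 287, 397, 525
Second differences: 92, 110, 128
Third differences: 18, 18

92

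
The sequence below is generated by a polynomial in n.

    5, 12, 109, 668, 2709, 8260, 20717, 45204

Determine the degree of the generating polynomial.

5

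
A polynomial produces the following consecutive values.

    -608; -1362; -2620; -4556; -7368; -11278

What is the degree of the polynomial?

4

D1: -754, -1258, -1936, -2812, -3910
D2: -504, -678, -876, -1098
D3: -174, -198, -222
D4: -24, -24
The fourth differences are constant, so the polynomial has degree 4.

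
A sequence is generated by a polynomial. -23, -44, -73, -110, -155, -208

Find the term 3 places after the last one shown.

-415

-21, -29, -37, -45, -53
-8, -8, -8, -8
The second differences are constant (-8).
-53 − 8 = -61;  -208 − 61 = -269
-61 − 8 = -69;  -269 − 69 = -338
-69 − 8 = -77;  -338 − 77 = -415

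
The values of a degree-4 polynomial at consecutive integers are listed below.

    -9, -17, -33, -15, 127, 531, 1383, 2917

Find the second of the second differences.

Δ: -8, -16, 18, 142, 404, 852, 1534
Δ²: -8, 34, 124, 262, 448, 682
Δ³: 42, 90, 138, 186, 234
Δ⁴: 48, 48, 48, 48

34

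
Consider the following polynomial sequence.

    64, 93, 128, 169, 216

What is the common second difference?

6

Δ: 29, 35, 41, 47
Δ²: 6, 6, 6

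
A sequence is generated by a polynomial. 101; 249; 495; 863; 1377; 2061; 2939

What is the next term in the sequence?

Δ: 148 , 246 , 368 , 514 , 684 , 878
Δ²: 98 , 122 , 146 , 170 , 194
Δ³: 24 , 24 , 24 , 24
Third differences constant at 24.
194 + 24 = 218;  878 + 218 = 1096;  2939 + 1096 = 4035

4035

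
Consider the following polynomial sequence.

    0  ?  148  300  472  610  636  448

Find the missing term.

46

Using the last 6 terms:
D1: 152, 172, 138, 26, -188
D2: 20, -34, -112, -214
D3: -54, -78, -102
D4: -24, -24
Constant fourth difference = -24.
Extend backward: -54 + 24 = -30;  20 + 30 = 50;  152 − 50 = 102;  148 − 102 = 46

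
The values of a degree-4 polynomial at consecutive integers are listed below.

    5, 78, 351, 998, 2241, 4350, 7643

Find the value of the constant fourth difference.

48

First differences: 73, 273, 647, 1243, 2109, 3293
Second differences: 200, 374, 596, 866, 1184
Third differences: 174, 222, 270, 318
Fourth differences: 48, 48, 48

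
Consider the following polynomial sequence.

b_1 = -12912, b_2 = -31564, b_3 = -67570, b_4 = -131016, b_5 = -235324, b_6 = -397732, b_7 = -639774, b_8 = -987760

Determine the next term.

-1473256

D1: -18652, -36006, -63446, -104308, -162408, -242042, -347986
D2: -17354, -27440, -40862, -58100, -79634, -105944
D3: -10086, -13422, -17238, -21534, -26310
D4: -3336, -3816, -4296, -4776
D5: -480, -480, -480
Constant fifth difference = -480, so extend:
-4776 − 480 = -5256;  -26310 − 5256 = -31566;  -105944 − 31566 = -137510;  -347986 − 137510 = -485496;  -987760 − 485496 = -1473256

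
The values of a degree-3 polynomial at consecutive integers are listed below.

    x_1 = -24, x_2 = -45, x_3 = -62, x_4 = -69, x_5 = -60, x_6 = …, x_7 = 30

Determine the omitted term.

-29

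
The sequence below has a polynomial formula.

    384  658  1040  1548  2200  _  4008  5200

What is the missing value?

Using the first 5 terms:
Δ: 274  382  508  652
Δ²: 108  126  144
Δ³: 18  18
Constant third difference = 18.
Extend forward: 144 + 18 = 162;  652 + 162 = 814;  2200 + 814 = 3014

3014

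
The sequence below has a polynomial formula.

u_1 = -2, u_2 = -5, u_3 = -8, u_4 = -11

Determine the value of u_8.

-23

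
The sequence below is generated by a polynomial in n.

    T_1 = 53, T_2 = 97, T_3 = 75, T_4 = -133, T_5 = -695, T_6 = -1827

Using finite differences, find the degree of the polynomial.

4

D1: 44, -22, -208, -562, -1132
D2: -66, -186, -354, -570
D3: -120, -168, -216
D4: -48, -48
The fourth differences are constant, so the polynomial has degree 4.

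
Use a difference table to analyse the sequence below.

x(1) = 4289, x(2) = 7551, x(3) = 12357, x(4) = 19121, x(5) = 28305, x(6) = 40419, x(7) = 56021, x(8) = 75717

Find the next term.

100161

3262, 4806, 6764, 9184, 12114, 15602, 19696
1544, 1958, 2420, 2930, 3488, 4094
414, 462, 510, 558, 606
48, 48, 48, 48
Constant fourth difference = 48, so extend:
606 + 48 = 654;  4094 + 654 = 4748;  19696 + 4748 = 24444;  75717 + 24444 = 100161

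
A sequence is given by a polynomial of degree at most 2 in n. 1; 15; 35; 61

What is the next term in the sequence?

93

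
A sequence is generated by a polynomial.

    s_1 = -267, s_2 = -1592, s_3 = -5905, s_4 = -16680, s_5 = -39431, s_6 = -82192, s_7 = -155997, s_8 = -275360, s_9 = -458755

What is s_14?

-3320480

First differences: -1325 , -4313 , -10775 , -22751 , -42761 , -73805 , -119363 , -183395
Second differences: -2988 , -6462 , -11976 , -20010 , -31044 , -45558 , -64032
Third differences: -3474 , -5514 , -8034 , -11034 , -14514 , -18474
Fourth differences: -2040 , -2520 , -3000 , -3480 , -3960
Fifth differences: -480 , -480 , -480 , -480
Constant fifth difference = -480, so extend:
-3960 − 480 = -4440;  -18474 − 4440 = -22914;  -64032 − 22914 = -86946;  -183395 − 86946 = -270341;  -458755 − 270341 = -729096
-4440 − 480 = -4920;  -22914 − 4920 = -27834;  -86946 − 27834 = -114780;  -270341 − 114780 = -385121;  -729096 − 385121 = -1114217
-4920 − 480 = -5400;  -27834 − 5400 = -33234;  -114780 − 33234 = -148014;  -385121 − 148014 = -533135;  -1114217 − 533135 = -1647352
-5400 − 480 = -5880;  -33234 − 5880 = -39114;  -148014 − 39114 = -187128;  -533135 − 187128 = -720263;  -1647352 − 720263 = -2367615
-5880 − 480 = -6360;  -39114 − 6360 = -45474;  -187128 − 45474 = -232602;  -720263 − 232602 = -952865;  -2367615 − 952865 = -3320480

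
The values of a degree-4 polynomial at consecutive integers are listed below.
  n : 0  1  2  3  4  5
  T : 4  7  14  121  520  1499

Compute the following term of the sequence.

3442

D1: 3, 7, 107, 399, 979
D2: 4, 100, 292, 580
D3: 96, 192, 288
D4: 96, 96
The fourth differences are constant (96).
288 + 96 = 384;  580 + 384 = 964;  979 + 964 = 1943;  1499 + 1943 = 3442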